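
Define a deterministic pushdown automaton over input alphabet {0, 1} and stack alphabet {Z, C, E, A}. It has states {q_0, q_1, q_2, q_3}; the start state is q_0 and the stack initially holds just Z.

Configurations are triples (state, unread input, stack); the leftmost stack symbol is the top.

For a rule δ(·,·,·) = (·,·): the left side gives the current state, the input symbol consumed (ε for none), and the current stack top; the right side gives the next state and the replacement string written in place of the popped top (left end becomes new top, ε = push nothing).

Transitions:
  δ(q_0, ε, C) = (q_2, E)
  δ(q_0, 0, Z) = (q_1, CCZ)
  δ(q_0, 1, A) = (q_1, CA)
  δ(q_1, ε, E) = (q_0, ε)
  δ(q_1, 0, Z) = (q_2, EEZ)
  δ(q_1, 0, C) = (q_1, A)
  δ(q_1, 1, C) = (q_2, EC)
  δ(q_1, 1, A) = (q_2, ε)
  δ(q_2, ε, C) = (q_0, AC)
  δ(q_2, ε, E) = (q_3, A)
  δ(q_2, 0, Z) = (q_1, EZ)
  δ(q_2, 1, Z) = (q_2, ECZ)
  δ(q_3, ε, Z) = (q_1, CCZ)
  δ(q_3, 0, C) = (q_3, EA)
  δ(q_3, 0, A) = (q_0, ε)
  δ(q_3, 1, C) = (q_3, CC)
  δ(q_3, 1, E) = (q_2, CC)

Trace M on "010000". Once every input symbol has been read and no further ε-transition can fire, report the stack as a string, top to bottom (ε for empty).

CCZ

(q_0, 010000, Z)
  read 0, top Z: go to q_1, push CCZ → (q_1, 10000, CCZ)
  read 1, top C: go to q_2, push EC → (q_2, 0000, ECCZ)
  ε-move, top E: go to q_3, push A → (q_3, 0000, ACCZ)
  read 0, top A: go to q_0, push ε → (q_0, 000, CCZ)
  ε-move, top C: go to q_2, push E → (q_2, 000, ECZ)
  ε-move, top E: go to q_3, push A → (q_3, 000, ACZ)
  read 0, top A: go to q_0, push ε → (q_0, 00, CZ)
  ε-move, top C: go to q_2, push E → (q_2, 00, EZ)
  ε-move, top E: go to q_3, push A → (q_3, 00, AZ)
  read 0, top A: go to q_0, push ε → (q_0, 0, Z)
  read 0, top Z: go to q_1, push CCZ → (q_1, ε, CCZ)
All input consumed in state q_1 with stack CCZ.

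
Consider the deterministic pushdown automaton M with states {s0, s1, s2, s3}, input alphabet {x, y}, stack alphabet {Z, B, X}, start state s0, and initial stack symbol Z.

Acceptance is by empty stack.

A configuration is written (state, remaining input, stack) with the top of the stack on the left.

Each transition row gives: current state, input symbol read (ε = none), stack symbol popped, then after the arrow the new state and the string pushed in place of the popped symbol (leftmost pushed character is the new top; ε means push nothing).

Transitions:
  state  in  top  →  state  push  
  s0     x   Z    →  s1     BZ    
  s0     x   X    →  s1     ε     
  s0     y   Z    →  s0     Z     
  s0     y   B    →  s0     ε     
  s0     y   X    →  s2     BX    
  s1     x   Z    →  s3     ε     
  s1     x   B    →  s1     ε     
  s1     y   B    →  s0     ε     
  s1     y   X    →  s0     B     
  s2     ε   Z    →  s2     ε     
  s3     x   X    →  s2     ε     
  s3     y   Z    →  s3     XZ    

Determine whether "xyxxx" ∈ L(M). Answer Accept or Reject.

Accept

(s0, xyxxx, Z)
  read x, top Z: go to s1, push BZ → (s1, yxxx, BZ)
  read y, top B: go to s0, push ε → (s0, xxx, Z)
  read x, top Z: go to s1, push BZ → (s1, xx, BZ)
  read x, top B: go to s1, push ε → (s1, x, Z)
  read x, top Z: go to s3, push ε → (s3, ε, ε)
All input consumed and the stack is empty.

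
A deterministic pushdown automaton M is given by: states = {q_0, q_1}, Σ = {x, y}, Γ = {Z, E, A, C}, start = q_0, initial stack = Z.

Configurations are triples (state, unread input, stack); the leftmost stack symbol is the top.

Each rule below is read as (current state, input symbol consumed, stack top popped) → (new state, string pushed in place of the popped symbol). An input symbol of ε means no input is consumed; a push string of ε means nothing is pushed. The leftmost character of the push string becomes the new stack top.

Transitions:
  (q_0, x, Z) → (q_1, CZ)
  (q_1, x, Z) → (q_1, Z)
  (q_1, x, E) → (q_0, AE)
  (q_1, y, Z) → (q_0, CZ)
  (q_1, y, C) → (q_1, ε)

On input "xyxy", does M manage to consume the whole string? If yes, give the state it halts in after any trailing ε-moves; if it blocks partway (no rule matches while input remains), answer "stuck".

(q_0, xyxy, Z) ⊢ (q_1, yxy, CZ) ⊢ (q_1, xy, Z) ⊢ (q_1, y, Z) ⊢ (q_0, ε, CZ)
All input consumed; M is in state q_0.

q_0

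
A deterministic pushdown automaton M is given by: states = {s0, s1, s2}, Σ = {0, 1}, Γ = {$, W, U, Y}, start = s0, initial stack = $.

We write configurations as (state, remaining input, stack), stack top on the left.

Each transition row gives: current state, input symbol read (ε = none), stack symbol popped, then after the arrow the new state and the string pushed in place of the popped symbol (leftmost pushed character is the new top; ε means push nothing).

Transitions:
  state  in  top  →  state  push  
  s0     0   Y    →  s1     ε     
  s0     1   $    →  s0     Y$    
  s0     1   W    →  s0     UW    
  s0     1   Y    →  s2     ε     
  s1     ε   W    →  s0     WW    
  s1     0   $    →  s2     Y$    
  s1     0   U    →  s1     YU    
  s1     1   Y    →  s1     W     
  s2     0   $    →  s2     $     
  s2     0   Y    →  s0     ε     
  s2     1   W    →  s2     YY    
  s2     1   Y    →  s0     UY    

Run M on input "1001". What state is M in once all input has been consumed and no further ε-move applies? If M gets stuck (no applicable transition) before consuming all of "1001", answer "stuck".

(s0, 1001, $) ⊢ (s0, 001, Y$) ⊢ (s1, 01, $) ⊢ (s2, 1, Y$) ⊢ (s0, ε, UY$)
All input consumed; M is in state s0.

s0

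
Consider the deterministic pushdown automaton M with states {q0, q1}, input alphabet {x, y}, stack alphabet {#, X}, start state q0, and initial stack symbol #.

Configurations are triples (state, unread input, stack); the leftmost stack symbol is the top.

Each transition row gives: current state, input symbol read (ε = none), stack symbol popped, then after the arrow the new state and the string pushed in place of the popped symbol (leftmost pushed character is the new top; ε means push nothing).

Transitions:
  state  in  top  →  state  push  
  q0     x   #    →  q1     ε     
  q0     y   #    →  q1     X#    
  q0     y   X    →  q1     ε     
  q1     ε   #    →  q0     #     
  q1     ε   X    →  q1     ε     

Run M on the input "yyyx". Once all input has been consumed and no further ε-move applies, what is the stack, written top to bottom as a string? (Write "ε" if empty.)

(q0, yyyx, #)
  read y, top #: go to q1, push X# → (q1, yyx, X#)
  ε-move, top X: go to q1, push ε → (q1, yyx, #)
  ε-move, top #: go to q0, push # → (q0, yyx, #)
  read y, top #: go to q1, push X# → (q1, yx, X#)
  ε-move, top X: go to q1, push ε → (q1, yx, #)
  ε-move, top #: go to q0, push # → (q0, yx, #)
  read y, top #: go to q1, push X# → (q1, x, X#)
  ε-move, top X: go to q1, push ε → (q1, x, #)
  ε-move, top #: go to q0, push # → (q0, x, #)
  read x, top #: go to q1, push ε → (q1, ε, ε)
All input consumed in state q1 with stack ε.

ε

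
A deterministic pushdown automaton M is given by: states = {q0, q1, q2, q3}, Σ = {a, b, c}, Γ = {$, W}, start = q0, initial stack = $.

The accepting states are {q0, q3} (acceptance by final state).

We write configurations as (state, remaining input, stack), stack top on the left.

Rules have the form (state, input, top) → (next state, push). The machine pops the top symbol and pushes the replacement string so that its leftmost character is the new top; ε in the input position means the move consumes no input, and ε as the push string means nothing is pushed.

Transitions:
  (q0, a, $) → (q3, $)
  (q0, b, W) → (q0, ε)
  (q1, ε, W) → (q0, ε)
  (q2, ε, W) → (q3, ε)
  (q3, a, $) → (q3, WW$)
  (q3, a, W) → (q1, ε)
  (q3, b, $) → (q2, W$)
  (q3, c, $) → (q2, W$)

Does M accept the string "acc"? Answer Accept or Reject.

(q0, acc, $)
  read a, top $: go to q3, push $ → (q3, cc, $)
  read c, top $: go to q2, push W$ → (q2, c, W$)
  ε-move, top W: go to q3, push ε → (q3, c, $)
  read c, top $: go to q2, push W$ → (q2, ε, W$)
  ε-move, top W: go to q3, push ε → (q3, ε, $)
All input consumed; state q3 ∈ F.

Accept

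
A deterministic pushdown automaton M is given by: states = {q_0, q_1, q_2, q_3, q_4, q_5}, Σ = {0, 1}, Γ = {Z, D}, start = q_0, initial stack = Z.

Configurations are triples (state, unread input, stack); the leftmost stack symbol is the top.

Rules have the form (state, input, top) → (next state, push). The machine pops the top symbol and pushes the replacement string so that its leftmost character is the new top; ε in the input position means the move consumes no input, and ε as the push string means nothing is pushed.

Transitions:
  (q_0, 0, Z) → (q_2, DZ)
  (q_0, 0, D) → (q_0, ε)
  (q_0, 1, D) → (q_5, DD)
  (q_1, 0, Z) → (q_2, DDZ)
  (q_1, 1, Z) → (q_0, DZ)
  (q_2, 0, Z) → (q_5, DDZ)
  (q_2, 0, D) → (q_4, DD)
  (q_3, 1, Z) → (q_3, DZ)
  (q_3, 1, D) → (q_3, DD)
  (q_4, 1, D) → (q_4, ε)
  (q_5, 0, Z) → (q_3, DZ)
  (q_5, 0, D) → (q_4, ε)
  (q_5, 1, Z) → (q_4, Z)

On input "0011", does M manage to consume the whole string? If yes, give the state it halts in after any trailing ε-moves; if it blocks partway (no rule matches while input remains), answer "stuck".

(q_0, 0011, Z)
  read 0, top Z: go to q_2, push DZ → (q_2, 011, DZ)
  read 0, top D: go to q_4, push DD → (q_4, 11, DDZ)
  read 1, top D: go to q_4, push ε → (q_4, 1, DZ)
  read 1, top D: go to q_4, push ε → (q_4, ε, Z)
All input consumed; M is in state q_4.

q_4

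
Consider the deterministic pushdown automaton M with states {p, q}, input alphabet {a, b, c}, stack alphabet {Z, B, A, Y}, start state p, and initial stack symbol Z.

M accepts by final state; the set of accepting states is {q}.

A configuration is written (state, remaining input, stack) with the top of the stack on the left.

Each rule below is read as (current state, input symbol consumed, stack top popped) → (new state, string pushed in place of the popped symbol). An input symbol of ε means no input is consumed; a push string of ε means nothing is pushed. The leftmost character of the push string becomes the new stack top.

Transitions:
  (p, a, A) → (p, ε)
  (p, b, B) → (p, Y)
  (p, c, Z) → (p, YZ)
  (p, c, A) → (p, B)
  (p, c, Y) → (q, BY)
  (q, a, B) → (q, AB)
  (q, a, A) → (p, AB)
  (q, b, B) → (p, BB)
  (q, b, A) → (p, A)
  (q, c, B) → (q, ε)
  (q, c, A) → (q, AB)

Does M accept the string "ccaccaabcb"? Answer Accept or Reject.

(p, ccaccaabcb, Z)
  read c, top Z: go to p, push YZ → (p, caccaabcb, YZ)
  read c, top Y: go to q, push BY → (q, accaabcb, BYZ)
  read a, top B: go to q, push AB → (q, ccaabcb, ABYZ)
  read c, top A: go to q, push AB → (q, caabcb, ABBYZ)
  read c, top A: go to q, push AB → (q, aabcb, ABBBYZ)
  read a, top A: go to p, push AB → (p, abcb, ABBBBYZ)
  read a, top A: go to p, push ε → (p, bcb, BBBBYZ)
  read b, top B: go to p, push Y → (p, cb, YBBBYZ)
  read c, top Y: go to q, push BY → (q, b, BYBBBYZ)
  read b, top B: go to p, push BB → (p, ε, BBYBBBYZ)
All input consumed; state p ∉ F and no further ε-move applies.

Reject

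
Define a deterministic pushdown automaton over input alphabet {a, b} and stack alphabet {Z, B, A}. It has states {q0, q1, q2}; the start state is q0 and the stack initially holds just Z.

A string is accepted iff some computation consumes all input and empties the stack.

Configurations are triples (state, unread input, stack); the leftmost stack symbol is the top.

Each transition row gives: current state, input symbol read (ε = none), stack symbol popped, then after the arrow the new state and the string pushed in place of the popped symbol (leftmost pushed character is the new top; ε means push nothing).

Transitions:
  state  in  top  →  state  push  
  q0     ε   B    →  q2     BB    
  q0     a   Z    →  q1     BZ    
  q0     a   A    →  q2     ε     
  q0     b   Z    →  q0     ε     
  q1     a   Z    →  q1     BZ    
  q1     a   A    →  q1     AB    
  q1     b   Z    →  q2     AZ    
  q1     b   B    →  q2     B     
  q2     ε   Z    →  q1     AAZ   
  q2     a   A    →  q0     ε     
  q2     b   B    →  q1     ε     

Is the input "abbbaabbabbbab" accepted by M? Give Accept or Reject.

Accept

(q0, abbbaabbabbbab, Z) ⊢ (q1, bbbaabbabbbab, BZ) ⊢ (q2, bbaabbabbbab, BZ) ⊢ (q1, baabbabbbab, Z) ⊢ (q2, aabbabbbab, AZ) ⊢ (q0, abbabbbab, Z) ⊢ (q1, bbabbbab, BZ) ⊢ (q2, babbbab, BZ) ⊢ (q1, abbbab, Z) ⊢ (q1, bbbab, BZ) ⊢ (q2, bbab, BZ) ⊢ (q1, bab, Z) ⊢ (q2, ab, AZ) ⊢ (q0, b, Z) ⊢ (q0, ε, ε)
All input consumed and the stack is empty.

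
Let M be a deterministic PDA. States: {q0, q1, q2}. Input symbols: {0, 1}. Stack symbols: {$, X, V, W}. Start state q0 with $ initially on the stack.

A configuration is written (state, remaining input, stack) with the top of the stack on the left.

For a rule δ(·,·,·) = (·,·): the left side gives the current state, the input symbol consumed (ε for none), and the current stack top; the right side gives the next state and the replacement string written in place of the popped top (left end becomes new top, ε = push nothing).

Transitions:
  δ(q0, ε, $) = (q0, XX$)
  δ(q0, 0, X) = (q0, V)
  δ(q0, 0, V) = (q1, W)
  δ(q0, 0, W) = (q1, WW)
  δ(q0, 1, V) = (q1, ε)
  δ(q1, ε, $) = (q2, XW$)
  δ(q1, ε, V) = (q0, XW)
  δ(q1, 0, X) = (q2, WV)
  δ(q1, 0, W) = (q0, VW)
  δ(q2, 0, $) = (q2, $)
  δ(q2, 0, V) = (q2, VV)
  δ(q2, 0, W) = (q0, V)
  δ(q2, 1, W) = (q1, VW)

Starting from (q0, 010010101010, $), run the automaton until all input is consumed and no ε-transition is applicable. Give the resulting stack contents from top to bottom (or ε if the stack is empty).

VW$

(q0, 010010101010, $)
  ε-move, top $: go to q0, push XX$ → (q0, 010010101010, XX$)
  read 0, top X: go to q0, push V → (q0, 10010101010, VX$)
  read 1, top V: go to q1, push ε → (q1, 0010101010, X$)
  read 0, top X: go to q2, push WV → (q2, 010101010, WV$)
  read 0, top W: go to q0, push V → (q0, 10101010, VV$)
  read 1, top V: go to q1, push ε → (q1, 0101010, V$)
  ε-move, top V: go to q0, push XW → (q0, 0101010, XW$)
  read 0, top X: go to q0, push V → (q0, 101010, VW$)
  read 1, top V: go to q1, push ε → (q1, 01010, W$)
  read 0, top W: go to q0, push VW → (q0, 1010, VW$)
  read 1, top V: go to q1, push ε → (q1, 010, W$)
  read 0, top W: go to q0, push VW → (q0, 10, VW$)
  read 1, top V: go to q1, push ε → (q1, 0, W$)
  read 0, top W: go to q0, push VW → (q0, ε, VW$)
All input consumed in state q0 with stack VW$.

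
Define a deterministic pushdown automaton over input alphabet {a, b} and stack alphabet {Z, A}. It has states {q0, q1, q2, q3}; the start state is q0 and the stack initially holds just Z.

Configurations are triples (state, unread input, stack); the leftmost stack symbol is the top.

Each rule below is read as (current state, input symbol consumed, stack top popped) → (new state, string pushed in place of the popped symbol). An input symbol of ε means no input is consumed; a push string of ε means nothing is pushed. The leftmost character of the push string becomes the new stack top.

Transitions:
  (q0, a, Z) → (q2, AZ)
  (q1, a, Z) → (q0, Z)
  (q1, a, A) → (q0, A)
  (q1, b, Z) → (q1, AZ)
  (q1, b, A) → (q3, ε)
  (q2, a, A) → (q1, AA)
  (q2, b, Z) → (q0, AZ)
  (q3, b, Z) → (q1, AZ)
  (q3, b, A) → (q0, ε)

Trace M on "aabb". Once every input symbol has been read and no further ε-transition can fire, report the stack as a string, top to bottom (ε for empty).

Z

(q0, aabb, Z)
  read a, top Z: go to q2, push AZ → (q2, abb, AZ)
  read a, top A: go to q1, push AA → (q1, bb, AAZ)
  read b, top A: go to q3, push ε → (q3, b, AZ)
  read b, top A: go to q0, push ε → (q0, ε, Z)
All input consumed in state q0 with stack Z.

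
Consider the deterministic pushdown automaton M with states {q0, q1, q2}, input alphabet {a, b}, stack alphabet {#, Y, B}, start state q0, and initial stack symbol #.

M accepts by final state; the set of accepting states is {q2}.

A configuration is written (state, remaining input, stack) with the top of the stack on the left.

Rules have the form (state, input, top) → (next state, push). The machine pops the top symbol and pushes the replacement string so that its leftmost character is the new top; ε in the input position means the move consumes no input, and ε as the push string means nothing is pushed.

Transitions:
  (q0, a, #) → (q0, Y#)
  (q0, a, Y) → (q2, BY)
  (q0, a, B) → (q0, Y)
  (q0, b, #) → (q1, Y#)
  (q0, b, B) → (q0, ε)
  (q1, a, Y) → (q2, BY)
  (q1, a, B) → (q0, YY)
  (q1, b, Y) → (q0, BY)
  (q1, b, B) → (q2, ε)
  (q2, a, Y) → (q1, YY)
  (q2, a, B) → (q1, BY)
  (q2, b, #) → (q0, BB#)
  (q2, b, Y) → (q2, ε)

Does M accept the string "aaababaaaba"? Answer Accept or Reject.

(q0, aaababaaaba, #) ⊢ (q0, aababaaaba, Y#) ⊢ (q2, ababaaaba, BY#) ⊢ (q1, babaaaba, BYY#) ⊢ (q2, abaaaba, YY#) ⊢ (q1, baaaba, YYY#) ⊢ (q0, aaaba, BYYY#) ⊢ (q0, aaba, YYYY#) ⊢ (q2, aba, BYYYY#) ⊢ (q1, ba, BYYYYY#) ⊢ (q2, a, YYYYY#) ⊢ (q1, ε, YYYYYY#)
All input consumed; state q1 ∉ F and no further ε-move applies.

Reject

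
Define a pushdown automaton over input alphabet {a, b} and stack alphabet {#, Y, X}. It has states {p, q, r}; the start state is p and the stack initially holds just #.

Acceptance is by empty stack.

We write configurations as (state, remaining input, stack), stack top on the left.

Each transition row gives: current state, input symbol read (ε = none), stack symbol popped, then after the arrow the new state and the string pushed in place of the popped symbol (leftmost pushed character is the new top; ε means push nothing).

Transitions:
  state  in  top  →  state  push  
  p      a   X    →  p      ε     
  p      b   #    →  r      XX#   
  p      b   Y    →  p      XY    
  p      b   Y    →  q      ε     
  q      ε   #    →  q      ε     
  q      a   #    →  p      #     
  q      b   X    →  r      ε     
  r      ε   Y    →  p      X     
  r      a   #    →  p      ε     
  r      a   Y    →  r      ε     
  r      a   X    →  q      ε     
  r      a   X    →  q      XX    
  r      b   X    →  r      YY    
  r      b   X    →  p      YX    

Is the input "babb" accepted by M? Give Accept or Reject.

No computation consumes all input and empties the stack.

Reject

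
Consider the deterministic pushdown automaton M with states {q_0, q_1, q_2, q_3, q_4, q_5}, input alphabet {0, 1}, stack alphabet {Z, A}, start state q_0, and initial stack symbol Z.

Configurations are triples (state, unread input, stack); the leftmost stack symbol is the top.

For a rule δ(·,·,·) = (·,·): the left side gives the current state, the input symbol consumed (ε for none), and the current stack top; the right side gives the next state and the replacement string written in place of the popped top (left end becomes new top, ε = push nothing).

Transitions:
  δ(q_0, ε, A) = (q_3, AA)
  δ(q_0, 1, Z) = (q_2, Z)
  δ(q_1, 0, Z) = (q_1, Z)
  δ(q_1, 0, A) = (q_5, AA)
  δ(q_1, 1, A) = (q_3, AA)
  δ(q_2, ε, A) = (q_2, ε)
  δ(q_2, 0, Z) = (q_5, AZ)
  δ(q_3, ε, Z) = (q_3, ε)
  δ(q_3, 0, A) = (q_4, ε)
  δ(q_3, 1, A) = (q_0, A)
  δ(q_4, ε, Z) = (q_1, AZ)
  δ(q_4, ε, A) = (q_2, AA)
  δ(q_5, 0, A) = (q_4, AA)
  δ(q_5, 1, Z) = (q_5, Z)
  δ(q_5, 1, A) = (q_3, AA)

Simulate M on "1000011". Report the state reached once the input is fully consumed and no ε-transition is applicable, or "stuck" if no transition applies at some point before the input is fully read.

(q_0, 1000011, Z)
  read 1, top Z: go to q_2, push Z → (q_2, 000011, Z)
  read 0, top Z: go to q_5, push AZ → (q_5, 00011, AZ)
  read 0, top A: go to q_4, push AA → (q_4, 0011, AAZ)
  ε-move, top A: go to q_2, push AA → (q_2, 0011, AAAZ)
  ε-move, top A: go to q_2, push ε → (q_2, 0011, AAZ)
  ε-move, top A: go to q_2, push ε → (q_2, 0011, AZ)
  ε-move, top A: go to q_2, push ε → (q_2, 0011, Z)
  read 0, top Z: go to q_5, push AZ → (q_5, 011, AZ)
  read 0, top A: go to q_4, push AA → (q_4, 11, AAZ)
  ε-move, top A: go to q_2, push AA → (q_2, 11, AAAZ)
  ε-move, top A: go to q_2, push ε → (q_2, 11, AAZ)
  ε-move, top A: go to q_2, push ε → (q_2, 11, AZ)
  ε-move, top A: go to q_2, push ε → (q_2, 11, Z)
No transition for (q_2, 1, top Z); M blocks with input 11 remaining.

stuck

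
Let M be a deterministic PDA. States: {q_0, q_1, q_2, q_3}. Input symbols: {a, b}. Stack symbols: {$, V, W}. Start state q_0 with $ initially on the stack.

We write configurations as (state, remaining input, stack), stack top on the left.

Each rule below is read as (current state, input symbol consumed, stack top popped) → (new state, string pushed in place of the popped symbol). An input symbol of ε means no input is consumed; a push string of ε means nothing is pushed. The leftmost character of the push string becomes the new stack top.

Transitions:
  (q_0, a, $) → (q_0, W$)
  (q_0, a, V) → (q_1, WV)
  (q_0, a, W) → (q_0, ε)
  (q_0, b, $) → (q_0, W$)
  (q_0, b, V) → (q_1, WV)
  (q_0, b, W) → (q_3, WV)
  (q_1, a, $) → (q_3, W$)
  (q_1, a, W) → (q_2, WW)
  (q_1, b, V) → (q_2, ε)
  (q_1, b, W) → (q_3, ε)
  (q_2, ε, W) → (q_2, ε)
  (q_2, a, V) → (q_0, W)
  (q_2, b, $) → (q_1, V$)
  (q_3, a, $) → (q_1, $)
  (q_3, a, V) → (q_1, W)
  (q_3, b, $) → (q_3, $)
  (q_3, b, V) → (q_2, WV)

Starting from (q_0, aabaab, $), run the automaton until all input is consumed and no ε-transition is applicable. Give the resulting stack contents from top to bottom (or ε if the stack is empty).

WV$

(q_0, aabaab, $)
  read a, top $: go to q_0, push W$ → (q_0, abaab, W$)
  read a, top W: go to q_0, push ε → (q_0, baab, $)
  read b, top $: go to q_0, push W$ → (q_0, aab, W$)
  read a, top W: go to q_0, push ε → (q_0, ab, $)
  read a, top $: go to q_0, push W$ → (q_0, b, W$)
  read b, top W: go to q_3, push WV → (q_3, ε, WV$)
All input consumed in state q_3 with stack WV$.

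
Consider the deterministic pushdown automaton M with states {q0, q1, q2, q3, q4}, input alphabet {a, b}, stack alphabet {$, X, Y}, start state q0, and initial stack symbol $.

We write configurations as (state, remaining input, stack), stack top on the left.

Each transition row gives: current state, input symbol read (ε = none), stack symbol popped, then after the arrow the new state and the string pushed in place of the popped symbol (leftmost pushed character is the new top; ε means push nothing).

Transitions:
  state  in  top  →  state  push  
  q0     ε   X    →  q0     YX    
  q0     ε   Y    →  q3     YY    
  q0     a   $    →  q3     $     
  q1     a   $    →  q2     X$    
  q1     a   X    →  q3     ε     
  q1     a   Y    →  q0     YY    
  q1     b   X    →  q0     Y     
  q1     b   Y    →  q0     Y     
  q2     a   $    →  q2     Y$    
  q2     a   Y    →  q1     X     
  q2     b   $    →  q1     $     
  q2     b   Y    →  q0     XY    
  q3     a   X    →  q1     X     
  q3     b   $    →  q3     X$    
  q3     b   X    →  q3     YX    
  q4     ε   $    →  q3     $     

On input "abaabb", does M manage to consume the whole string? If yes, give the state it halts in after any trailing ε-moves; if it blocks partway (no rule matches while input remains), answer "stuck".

(q0, abaabb, $) ⊢ (q3, baabb, $) ⊢ (q3, aabb, X$) ⊢ (q1, abb, X$) ⊢ (q3, bb, $) ⊢ (q3, b, X$) ⊢ (q3, ε, YX$)
All input consumed; M is in state q3.

q3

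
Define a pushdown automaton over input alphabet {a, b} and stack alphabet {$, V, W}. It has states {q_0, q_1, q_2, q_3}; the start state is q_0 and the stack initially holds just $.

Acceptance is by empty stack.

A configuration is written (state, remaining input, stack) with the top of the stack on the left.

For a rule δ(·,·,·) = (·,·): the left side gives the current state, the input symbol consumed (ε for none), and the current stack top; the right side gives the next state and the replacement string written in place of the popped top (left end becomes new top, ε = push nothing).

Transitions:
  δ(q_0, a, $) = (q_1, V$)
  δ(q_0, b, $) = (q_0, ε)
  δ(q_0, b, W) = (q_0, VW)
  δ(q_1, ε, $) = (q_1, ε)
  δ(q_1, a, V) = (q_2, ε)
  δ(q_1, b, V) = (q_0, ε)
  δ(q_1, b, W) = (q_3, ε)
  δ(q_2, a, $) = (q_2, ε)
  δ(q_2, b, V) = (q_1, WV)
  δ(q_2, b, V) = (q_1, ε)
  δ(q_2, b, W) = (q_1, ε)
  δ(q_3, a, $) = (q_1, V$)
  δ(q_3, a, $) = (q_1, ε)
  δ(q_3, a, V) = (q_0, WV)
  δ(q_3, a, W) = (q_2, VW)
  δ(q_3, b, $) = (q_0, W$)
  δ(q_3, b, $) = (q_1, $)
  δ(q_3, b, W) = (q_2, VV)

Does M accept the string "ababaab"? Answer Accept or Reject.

Reject

No computation consumes all input and empties the stack.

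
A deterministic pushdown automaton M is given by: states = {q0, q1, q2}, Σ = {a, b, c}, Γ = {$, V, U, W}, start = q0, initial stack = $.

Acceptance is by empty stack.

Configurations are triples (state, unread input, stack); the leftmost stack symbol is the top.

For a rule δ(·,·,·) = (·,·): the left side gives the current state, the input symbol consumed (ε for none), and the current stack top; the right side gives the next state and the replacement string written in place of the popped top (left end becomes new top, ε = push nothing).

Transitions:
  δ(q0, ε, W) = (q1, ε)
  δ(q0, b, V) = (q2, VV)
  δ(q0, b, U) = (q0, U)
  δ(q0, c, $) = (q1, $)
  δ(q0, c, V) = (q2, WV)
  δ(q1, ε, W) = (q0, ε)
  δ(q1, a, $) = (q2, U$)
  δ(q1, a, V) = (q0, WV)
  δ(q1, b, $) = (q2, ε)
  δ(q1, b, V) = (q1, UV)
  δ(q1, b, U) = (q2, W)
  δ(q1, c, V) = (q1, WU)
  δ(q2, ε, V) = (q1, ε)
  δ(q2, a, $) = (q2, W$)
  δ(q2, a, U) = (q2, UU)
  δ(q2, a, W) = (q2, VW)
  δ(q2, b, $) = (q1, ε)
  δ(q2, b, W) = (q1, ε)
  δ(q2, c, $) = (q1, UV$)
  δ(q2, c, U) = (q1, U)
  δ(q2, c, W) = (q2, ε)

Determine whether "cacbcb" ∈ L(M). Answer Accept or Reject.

Accept

(q0, cacbcb, $)
  read c, top $: go to q1, push $ → (q1, acbcb, $)
  read a, top $: go to q2, push U$ → (q2, cbcb, U$)
  read c, top U: go to q1, push U → (q1, bcb, U$)
  read b, top U: go to q2, push W → (q2, cb, W$)
  read c, top W: go to q2, push ε → (q2, b, $)
  read b, top $: go to q1, push ε → (q1, ε, ε)
All input consumed and the stack is empty.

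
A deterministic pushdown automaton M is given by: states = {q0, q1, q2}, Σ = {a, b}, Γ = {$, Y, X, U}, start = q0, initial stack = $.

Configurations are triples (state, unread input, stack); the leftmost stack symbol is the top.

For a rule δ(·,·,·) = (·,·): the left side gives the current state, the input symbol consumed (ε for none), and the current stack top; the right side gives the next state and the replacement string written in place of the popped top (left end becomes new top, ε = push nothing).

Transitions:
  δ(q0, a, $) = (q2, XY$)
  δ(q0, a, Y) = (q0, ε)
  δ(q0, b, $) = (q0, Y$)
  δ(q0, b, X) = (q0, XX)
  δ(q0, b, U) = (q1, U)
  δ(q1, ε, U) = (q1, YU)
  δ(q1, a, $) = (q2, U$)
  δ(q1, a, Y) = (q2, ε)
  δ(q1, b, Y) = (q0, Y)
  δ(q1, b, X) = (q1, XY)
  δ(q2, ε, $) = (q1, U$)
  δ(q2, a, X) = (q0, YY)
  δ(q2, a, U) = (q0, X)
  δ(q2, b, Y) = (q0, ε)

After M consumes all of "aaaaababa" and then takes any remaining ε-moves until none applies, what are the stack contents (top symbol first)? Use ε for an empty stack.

$

(q0, aaaaababa, $)
  read a, top $: go to q2, push XY$ → (q2, aaaababa, XY$)
  read a, top X: go to q0, push YY → (q0, aaababa, YYY$)
  read a, top Y: go to q0, push ε → (q0, aababa, YY$)
  read a, top Y: go to q0, push ε → (q0, ababa, Y$)
  read a, top Y: go to q0, push ε → (q0, baba, $)
  read b, top $: go to q0, push Y$ → (q0, aba, Y$)
  read a, top Y: go to q0, push ε → (q0, ba, $)
  read b, top $: go to q0, push Y$ → (q0, a, Y$)
  read a, top Y: go to q0, push ε → (q0, ε, $)
All input consumed in state q0 with stack $.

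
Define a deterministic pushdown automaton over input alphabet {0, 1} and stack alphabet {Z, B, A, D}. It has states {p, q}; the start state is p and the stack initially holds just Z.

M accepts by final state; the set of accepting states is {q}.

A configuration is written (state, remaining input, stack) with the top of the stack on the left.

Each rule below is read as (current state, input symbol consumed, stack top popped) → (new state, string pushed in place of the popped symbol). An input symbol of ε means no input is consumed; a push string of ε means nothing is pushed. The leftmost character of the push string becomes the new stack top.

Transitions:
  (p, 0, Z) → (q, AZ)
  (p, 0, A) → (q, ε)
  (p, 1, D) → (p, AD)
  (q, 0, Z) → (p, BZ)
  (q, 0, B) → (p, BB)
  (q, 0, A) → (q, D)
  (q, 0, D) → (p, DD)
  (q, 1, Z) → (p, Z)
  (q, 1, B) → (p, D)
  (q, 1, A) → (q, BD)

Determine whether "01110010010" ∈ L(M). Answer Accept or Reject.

Accept

(p, 01110010010, Z) ⊢ (q, 1110010010, AZ) ⊢ (q, 110010010, BDZ) ⊢ (p, 10010010, DDZ) ⊢ (p, 0010010, ADDZ) ⊢ (q, 010010, DDZ) ⊢ (p, 10010, DDDZ) ⊢ (p, 0010, ADDDZ) ⊢ (q, 010, DDDZ) ⊢ (p, 10, DDDDZ) ⊢ (p, 0, ADDDDZ) ⊢ (q, ε, DDDDZ)
All input consumed; state q ∈ F.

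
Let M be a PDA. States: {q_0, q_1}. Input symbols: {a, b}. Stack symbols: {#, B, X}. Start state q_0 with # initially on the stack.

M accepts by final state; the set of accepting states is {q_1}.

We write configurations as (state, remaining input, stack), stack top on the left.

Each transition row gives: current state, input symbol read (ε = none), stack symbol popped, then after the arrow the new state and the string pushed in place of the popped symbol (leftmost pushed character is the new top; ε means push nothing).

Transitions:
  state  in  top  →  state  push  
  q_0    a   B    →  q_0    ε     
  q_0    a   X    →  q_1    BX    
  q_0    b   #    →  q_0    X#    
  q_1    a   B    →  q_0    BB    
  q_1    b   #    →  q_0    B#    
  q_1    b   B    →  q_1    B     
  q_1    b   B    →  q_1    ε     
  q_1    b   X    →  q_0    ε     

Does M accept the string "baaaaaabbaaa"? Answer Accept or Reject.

No computation consumes all input and reaches a final state.

Reject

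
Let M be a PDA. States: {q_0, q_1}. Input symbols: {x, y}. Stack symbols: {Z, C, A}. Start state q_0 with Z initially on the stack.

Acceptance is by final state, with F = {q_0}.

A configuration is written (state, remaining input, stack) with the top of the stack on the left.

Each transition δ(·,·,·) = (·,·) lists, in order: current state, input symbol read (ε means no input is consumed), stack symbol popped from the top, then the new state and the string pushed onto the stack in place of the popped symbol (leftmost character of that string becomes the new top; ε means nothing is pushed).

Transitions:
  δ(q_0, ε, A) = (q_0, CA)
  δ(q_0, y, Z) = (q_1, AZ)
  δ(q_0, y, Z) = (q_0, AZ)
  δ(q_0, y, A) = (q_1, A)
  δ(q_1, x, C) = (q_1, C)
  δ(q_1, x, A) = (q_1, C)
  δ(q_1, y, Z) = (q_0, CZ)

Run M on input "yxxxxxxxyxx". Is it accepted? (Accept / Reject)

No computation consumes all input and reaches a final state.

Reject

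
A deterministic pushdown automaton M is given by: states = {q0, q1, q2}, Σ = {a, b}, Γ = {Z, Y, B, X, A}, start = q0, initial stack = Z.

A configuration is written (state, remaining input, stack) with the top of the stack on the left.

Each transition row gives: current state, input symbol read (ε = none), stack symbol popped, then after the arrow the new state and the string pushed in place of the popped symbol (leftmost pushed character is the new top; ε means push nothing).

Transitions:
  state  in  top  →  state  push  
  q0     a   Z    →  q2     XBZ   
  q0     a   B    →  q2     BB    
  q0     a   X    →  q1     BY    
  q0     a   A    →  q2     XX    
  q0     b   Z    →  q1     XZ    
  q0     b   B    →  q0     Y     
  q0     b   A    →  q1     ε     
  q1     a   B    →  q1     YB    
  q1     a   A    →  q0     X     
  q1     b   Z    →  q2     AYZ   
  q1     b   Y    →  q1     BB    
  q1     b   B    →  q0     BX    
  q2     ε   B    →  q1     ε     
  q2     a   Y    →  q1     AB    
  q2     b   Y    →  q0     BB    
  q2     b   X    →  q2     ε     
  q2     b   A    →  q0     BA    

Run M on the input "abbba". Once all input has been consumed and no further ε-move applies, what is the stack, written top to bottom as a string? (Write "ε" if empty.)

(q0, abbba, Z)
  read a, top Z: go to q2, push XBZ → (q2, bbba, XBZ)
  read b, top X: go to q2, push ε → (q2, bba, BZ)
  ε-move, top B: go to q1, push ε → (q1, bba, Z)
  read b, top Z: go to q2, push AYZ → (q2, ba, AYZ)
  read b, top A: go to q0, push BA → (q0, a, BAYZ)
  read a, top B: go to q2, push BB → (q2, ε, BBAYZ)
  ε-move, top B: go to q1, push ε → (q1, ε, BAYZ)
All input consumed in state q1 with stack BAYZ.

BAYZ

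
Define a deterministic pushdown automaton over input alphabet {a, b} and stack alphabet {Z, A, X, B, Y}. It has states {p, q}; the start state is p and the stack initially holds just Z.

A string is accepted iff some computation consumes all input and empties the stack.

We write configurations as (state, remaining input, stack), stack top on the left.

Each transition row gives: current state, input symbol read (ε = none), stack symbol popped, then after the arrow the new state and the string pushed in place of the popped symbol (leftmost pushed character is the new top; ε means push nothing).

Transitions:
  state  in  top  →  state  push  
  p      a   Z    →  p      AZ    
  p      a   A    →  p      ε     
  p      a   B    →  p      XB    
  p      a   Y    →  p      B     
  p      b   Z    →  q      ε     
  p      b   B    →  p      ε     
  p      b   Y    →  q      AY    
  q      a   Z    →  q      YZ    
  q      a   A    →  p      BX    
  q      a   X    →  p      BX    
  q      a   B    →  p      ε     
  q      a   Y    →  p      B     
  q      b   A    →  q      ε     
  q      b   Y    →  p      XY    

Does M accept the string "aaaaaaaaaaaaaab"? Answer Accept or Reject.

Accept

(p, aaaaaaaaaaaaaab, Z) ⊢ (p, aaaaaaaaaaaaab, AZ) ⊢ (p, aaaaaaaaaaaab, Z) ⊢ (p, aaaaaaaaaaab, AZ) ⊢ (p, aaaaaaaaaab, Z) ⊢ (p, aaaaaaaaab, AZ) ⊢ (p, aaaaaaaab, Z) ⊢ (p, aaaaaaab, AZ) ⊢ (p, aaaaaab, Z) ⊢ (p, aaaaab, AZ) ⊢ (p, aaaab, Z) ⊢ (p, aaab, AZ) ⊢ (p, aab, Z) ⊢ (p, ab, AZ) ⊢ (p, b, Z) ⊢ (q, ε, ε)
All input consumed and the stack is empty.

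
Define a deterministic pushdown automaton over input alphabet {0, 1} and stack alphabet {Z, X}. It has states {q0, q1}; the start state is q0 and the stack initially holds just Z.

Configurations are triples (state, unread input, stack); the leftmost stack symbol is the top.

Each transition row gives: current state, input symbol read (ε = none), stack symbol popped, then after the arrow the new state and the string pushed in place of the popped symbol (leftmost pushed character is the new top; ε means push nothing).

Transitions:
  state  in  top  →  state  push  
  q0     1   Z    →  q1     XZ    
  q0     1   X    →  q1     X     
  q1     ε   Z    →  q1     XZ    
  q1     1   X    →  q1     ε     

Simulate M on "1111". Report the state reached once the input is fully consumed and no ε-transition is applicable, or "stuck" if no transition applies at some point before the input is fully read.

q1

(q0, 1111, Z) ⊢ (q1, 111, XZ) ⊢ (q1, 11, Z) ⊢ (q1, 11, XZ) ⊢ (q1, 1, Z) ⊢ (q1, 1, XZ) ⊢ (q1, ε, Z) ⊢ (q1, ε, XZ)
All input consumed; M is in state q1.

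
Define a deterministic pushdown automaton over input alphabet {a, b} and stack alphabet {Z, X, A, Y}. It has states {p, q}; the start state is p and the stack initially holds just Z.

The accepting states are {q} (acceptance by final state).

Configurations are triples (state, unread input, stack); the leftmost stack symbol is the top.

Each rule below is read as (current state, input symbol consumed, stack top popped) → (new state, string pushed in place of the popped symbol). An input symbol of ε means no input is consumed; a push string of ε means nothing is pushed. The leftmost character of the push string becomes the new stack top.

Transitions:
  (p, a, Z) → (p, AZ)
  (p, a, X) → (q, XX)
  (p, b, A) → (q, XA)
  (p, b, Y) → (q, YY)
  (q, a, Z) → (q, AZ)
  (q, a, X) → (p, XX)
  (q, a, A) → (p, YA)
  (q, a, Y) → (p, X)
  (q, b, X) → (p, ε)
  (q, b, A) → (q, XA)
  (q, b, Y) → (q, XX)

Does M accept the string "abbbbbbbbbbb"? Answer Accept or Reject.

(p, abbbbbbbbbbb, Z)
  read a, top Z: go to p, push AZ → (p, bbbbbbbbbbb, AZ)
  read b, top A: go to q, push XA → (q, bbbbbbbbbb, XAZ)
  read b, top X: go to p, push ε → (p, bbbbbbbbb, AZ)
  read b, top A: go to q, push XA → (q, bbbbbbbb, XAZ)
  read b, top X: go to p, push ε → (p, bbbbbbb, AZ)
  read b, top A: go to q, push XA → (q, bbbbbb, XAZ)
  read b, top X: go to p, push ε → (p, bbbbb, AZ)
  read b, top A: go to q, push XA → (q, bbbb, XAZ)
  read b, top X: go to p, push ε → (p, bbb, AZ)
  read b, top A: go to q, push XA → (q, bb, XAZ)
  read b, top X: go to p, push ε → (p, b, AZ)
  read b, top A: go to q, push XA → (q, ε, XAZ)
All input consumed; state q ∈ F.

Accept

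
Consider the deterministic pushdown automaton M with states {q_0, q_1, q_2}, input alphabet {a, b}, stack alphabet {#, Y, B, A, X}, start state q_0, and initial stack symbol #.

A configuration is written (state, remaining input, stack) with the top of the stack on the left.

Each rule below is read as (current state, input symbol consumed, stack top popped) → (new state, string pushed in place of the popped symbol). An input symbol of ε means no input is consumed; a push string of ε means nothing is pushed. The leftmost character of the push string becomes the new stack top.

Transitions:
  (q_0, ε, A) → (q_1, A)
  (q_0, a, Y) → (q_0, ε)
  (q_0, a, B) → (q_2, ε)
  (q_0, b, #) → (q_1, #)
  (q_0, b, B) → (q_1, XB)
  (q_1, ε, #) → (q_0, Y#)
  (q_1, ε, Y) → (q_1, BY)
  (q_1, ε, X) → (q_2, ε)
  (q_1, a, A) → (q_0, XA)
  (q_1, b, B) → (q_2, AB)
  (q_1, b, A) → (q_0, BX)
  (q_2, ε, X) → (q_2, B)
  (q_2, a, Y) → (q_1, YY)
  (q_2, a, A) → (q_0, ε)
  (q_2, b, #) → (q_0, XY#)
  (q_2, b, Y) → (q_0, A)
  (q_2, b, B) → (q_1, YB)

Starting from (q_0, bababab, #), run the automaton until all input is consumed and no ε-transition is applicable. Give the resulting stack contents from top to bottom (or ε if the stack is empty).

Y#

(q_0, bababab, #)
  read b, top #: go to q_1, push # → (q_1, ababab, #)
  ε-move, top #: go to q_0, push Y# → (q_0, ababab, Y#)
  read a, top Y: go to q_0, push ε → (q_0, babab, #)
  read b, top #: go to q_1, push # → (q_1, abab, #)
  ε-move, top #: go to q_0, push Y# → (q_0, abab, Y#)
  read a, top Y: go to q_0, push ε → (q_0, bab, #)
  read b, top #: go to q_1, push # → (q_1, ab, #)
  ε-move, top #: go to q_0, push Y# → (q_0, ab, Y#)
  read a, top Y: go to q_0, push ε → (q_0, b, #)
  read b, top #: go to q_1, push # → (q_1, ε, #)
  ε-move, top #: go to q_0, push Y# → (q_0, ε, Y#)
All input consumed in state q_0 with stack Y#.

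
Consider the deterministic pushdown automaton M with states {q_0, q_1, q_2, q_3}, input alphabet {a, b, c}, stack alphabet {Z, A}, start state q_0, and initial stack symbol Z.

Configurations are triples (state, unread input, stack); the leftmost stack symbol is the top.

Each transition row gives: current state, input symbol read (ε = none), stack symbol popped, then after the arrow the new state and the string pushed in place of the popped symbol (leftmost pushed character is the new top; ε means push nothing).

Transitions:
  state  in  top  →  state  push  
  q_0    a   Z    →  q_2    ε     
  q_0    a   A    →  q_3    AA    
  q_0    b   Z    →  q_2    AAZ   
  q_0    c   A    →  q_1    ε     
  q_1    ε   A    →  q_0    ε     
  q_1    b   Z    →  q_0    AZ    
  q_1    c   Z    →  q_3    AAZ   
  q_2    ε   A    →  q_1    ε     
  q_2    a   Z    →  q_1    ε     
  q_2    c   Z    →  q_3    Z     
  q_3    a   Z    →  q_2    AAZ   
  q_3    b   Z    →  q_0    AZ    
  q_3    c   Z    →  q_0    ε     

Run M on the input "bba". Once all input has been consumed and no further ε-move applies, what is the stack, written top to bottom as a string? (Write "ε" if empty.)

ε

(q_0, bba, Z)
  read b, top Z: go to q_2, push AAZ → (q_2, ba, AAZ)
  ε-move, top A: go to q_1, push ε → (q_1, ba, AZ)
  ε-move, top A: go to q_0, push ε → (q_0, ba, Z)
  read b, top Z: go to q_2, push AAZ → (q_2, a, AAZ)
  ε-move, top A: go to q_1, push ε → (q_1, a, AZ)
  ε-move, top A: go to q_0, push ε → (q_0, a, Z)
  read a, top Z: go to q_2, push ε → (q_2, ε, ε)
All input consumed in state q_2 with stack ε.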